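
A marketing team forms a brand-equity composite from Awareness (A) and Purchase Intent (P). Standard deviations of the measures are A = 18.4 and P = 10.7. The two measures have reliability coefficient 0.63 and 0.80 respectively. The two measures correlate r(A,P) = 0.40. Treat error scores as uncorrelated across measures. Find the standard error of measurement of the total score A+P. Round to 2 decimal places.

Var(total) = 453.05 + 157.504 = 610.554.
True-score variance = 304.885 + 157.504 = 462.389, so reliability = 0.7573.
Error variance = 610.554 − 462.389 = 148.165; SEM = √148.165 = 12.17.

12.17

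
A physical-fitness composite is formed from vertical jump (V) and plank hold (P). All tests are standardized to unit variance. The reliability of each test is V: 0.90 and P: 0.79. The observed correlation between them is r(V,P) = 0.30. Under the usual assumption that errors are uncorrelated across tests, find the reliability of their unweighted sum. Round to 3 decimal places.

Var(V+P) = 2 + 2·[0.30] = 2 + 0.6 = 2.6.
With uncorrelated errors the cross-covariances are all true-score covariance, so they carry over unchanged; only the diagonal terms shrink to ρᵢσᵢ².
True-score variance = [0.90 + 0.79] + 0.6 = 1.69 + 0.6 = 2.29.
Reliability = 2.29 / 2.6 = 0.881.

0.881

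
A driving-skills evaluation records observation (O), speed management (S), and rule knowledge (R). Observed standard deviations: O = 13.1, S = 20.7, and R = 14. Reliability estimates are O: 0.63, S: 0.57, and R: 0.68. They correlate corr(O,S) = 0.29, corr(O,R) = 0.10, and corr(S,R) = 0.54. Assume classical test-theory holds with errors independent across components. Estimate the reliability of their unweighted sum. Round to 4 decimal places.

Var(O+S+R) = 13.1² + 20.7² + 14² + 2·[13.1·20.7·0.29 + 13.1·14·0.10 + 20.7·14·0.54] = 796.1 + 506.943 = 1303.04.
Because errors are independent across components, Cov(Tᵢ,Tⱼ) = Cov(Xᵢ,Xⱼ); the off-diagonal part of the true-score variance is the same as above.
True-score variance = [13.1²·0.63 + 20.7²·0.57 + 14²·0.68] + 506.943 = 485.634 + 506.943 = 992.576.
Reliability = 992.576 / 1303.04 = 0.7617.

0.7617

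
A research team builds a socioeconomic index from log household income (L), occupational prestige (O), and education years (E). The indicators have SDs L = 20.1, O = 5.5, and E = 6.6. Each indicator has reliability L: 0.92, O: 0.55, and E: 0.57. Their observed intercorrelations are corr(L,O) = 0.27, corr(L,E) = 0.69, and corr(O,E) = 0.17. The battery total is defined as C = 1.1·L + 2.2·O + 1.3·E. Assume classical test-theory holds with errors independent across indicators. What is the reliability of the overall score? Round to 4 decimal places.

Var(C) = 1.1²·20.1² + 2.2²·5.5² + 1.3²·6.6² + 2·[2.42·20.1·5.5·0.27 + 1.43·20.1·6.6·0.69 + 2.86·5.5·6.6·0.17] = 708.879 + 441.556 = 1150.43.
Because errors are independent across components, Cov(Tᵢ,Tⱼ) = Cov(Xᵢ,Xⱼ); the off-diagonal part of the true-score variance is the same as above.
True-score variance = [1.1²·20.1²·0.92 + 2.2²·5.5²·0.55 + 1.3²·6.6²·0.57] + 441.556 = 572.231 + 441.556 = 1013.79.
Reliability = 1013.79 / 1150.43 = 0.8812.

0.8812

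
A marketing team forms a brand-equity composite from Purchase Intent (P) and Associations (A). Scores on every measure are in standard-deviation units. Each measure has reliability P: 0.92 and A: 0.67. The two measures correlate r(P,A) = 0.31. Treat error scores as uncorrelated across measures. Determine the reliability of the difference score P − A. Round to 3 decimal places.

0.703

Var(P−A) = 1 + 1 − 2·0.31 = 2 − 0.62 = 1.38.
Under uncorrelated errors the observed covariances equal the true-score covariances, so only the own-variance terms attenuate.
True-score variance = [0.92 + 0.67] − 0.62 = 1.59 − 0.62 = 0.97.
Reliability = 0.97 / 1.38 = 0.703.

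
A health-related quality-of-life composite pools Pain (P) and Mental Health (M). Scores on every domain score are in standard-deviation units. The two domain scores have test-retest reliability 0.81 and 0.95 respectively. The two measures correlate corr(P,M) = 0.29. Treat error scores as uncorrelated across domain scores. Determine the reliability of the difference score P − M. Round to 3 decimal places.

0.831

Var(P−M) = 1 + 1 − 2·0.29 = 2 − 0.58 = 1.42.
Because errors are independent across components, Cov(Tᵢ,Tⱼ) = Cov(Xᵢ,Xⱼ); the off-diagonal part of the true-score variance is the same as above.
True-score variance = [0.81 + 0.95] − 0.58 = 1.76 − 0.58 = 1.18.
Reliability = 1.18 / 1.42 = 0.831.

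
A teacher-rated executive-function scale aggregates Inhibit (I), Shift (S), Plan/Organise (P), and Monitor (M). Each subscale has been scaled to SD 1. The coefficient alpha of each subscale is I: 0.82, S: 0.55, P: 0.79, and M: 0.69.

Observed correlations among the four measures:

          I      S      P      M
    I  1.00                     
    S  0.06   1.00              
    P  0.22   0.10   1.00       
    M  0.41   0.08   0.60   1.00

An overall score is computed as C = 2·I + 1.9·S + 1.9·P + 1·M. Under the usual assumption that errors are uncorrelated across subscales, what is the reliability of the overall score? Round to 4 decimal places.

Var(C) = 2² + 1.9² + 1.9² + 1 + 2·[3.8·0.06 + 3.8·0.22 + 2·0.41 + 3.61·0.10 + 1.9·0.08 + 1.9·0.60] = 12.22 + 7.074 = 19.294.
With uncorrelated errors the cross-covariances are all true-score covariance, so they carry over unchanged; only the diagonal terms shrink to ρᵢσᵢ².
True-score variance = [2²·0.82 + 1.9²·0.55 + 1.9²·0.79 + 0.69] + 7.074 = 8.8074 + 7.074 = 15.8814.
Reliability = 15.8814 / 19.294 = 0.8231.

0.8231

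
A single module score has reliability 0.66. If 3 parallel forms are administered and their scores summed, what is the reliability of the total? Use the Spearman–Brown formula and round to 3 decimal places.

ρ_k = kρ / (1 + (k−1)ρ) = 3·0.66 / (1 + 2·0.66) = 1.980 / 2.320 = 0.853.

0.853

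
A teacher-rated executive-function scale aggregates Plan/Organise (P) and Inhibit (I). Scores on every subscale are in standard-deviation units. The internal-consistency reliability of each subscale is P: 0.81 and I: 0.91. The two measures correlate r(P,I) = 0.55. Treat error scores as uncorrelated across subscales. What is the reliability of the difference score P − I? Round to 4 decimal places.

Var(P−I) = 1 + 1 − 2·0.55 = 2 − 1.1 = 0.9.
Under uncorrelated errors the observed covariances equal the true-score covariances, so only the own-variance terms attenuate.
True-score variance = [0.81 + 0.91] − 1.1 = 1.72 − 1.1 = 0.62.
Reliability = 0.62 / 0.9 = 0.6889.

0.6889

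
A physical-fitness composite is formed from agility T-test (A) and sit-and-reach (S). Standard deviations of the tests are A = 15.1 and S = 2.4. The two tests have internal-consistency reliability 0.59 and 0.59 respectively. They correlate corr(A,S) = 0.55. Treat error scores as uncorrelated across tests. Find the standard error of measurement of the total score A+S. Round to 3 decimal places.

Var(total) = 233.77 + 39.864 = 273.634.
True-score variance = 137.924 + 39.864 = 177.788, so reliability = 0.6497.
Error variance = 273.634 − 177.788 = 95.8457; SEM = √95.8457 = 9.790.

9.790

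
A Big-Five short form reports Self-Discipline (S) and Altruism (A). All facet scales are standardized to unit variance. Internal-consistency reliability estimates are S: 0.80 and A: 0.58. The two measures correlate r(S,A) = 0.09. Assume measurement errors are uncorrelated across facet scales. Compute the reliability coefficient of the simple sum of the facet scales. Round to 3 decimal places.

0.716

Var(S+A) = 2 + 2·[0.09] = 2 + 0.18 = 2.18.
Because errors are independent across components, Cov(Tᵢ,Tⱼ) = Cov(Xᵢ,Xⱼ); the off-diagonal part of the true-score variance is the same as above.
True-score variance = [0.80 + 0.58] + 0.18 = 1.38 + 0.18 = 1.56.
Reliability = 1.56 / 2.18 = 0.716.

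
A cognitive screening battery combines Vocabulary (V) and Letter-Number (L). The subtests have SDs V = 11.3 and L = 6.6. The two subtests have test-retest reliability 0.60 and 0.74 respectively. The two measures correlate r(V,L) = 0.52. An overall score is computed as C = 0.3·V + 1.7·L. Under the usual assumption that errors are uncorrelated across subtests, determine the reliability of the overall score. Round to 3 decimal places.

Var(C) = 0.3²·11.3² + 1.7²·6.6² + 2·[0.51·11.3·6.6·0.52] = 137.38 + 39.5572 = 176.938.
Because errors are independent across components, Cov(Tᵢ,Tⱼ) = Cov(Xᵢ,Xⱼ); the off-diagonal part of the true-score variance is the same as above.
True-score variance = [0.3²·11.3²·0.60 + 1.7²·6.6²·0.74] + 39.5572 = 100.053 + 39.5572 = 139.61.
Reliability = 139.61 / 176.938 = 0.789.

0.789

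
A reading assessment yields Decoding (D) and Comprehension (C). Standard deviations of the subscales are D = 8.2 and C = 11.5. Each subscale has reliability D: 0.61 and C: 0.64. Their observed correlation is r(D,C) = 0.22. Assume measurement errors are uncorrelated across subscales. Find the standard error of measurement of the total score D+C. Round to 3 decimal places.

8.593

Var(total) = 199.49 + 41.492 = 240.982.
True-score variance = 125.656 + 41.492 = 167.148, so reliability = 0.6936.
Error variance = 240.982 − 167.148 = 73.8336; SEM = √73.8336 = 8.593.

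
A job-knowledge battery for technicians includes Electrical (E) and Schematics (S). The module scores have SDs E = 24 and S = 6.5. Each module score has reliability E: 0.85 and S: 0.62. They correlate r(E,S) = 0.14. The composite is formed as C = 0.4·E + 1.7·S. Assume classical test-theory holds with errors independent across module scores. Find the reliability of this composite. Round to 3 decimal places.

0.753

Var(C) = 0.4²·24² + 1.7²·6.5² + 2·[0.68·24·6.5·0.14] = 214.263 + 29.7024 = 243.965.
With uncorrelated errors the cross-covariances are all true-score covariance, so they carry over unchanged; only the diagonal terms shrink to ρᵢσᵢ².
True-score variance = [0.4²·24²·0.85 + 1.7²·6.5²·0.62] + 29.7024 = 154.04 + 29.7024 = 183.742.
Reliability = 183.742 / 243.965 = 0.753.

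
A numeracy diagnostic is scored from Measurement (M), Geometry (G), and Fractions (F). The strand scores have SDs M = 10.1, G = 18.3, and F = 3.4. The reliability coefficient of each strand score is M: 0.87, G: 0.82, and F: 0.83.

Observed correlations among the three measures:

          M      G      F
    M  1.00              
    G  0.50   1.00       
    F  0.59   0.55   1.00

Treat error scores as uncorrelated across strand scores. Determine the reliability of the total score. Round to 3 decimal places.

Var(M+G+F) = 10.1² + 18.3² + 3.4² + 2·[10.1·18.3·0.50 + 10.1·3.4·0.59 + 18.3·3.4·0.55] = 448.46 + 293.793 = 742.253.
With uncorrelated errors the cross-covariances are all true-score covariance, so they carry over unchanged; only the diagonal terms shrink to ρᵢσᵢ².
True-score variance = [10.1²·0.87 + 18.3²·0.82 + 3.4²·0.83] + 293.793 = 372.953 + 293.793 = 666.746.
Reliability = 666.746 / 742.253 = 0.898.

0.898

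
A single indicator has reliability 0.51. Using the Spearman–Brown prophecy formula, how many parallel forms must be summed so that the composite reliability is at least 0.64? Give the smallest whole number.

k ≥ ρ*(1−ρ₁)/(ρ₁(1−ρ*)) = 0.64·0.49 / (0.51·0.36) = 1.708.
Smallest integer k = 2.

2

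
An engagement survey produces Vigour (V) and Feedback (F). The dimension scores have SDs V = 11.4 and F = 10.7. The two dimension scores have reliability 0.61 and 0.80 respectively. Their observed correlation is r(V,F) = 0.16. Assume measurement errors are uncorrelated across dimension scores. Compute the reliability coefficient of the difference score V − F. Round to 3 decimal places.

Var(V−F) = 11.4² + 10.7² − 2·11.4·10.7·0.16 = 244.45 − 39.0336 = 205.416.
Because errors are independent across components, Cov(Tᵢ,Tⱼ) = Cov(Xᵢ,Xⱼ); the off-diagonal part of the true-score variance is the same as above.
True-score variance = [11.4²·0.61 + 10.7²·0.80] − 39.0336 = 170.868 − 39.0336 = 131.834.
Reliability = 131.834 / 205.416 = 0.642.

0.642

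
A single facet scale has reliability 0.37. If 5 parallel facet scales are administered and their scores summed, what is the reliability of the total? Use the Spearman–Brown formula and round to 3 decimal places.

ρ_k = kρ / (1 + (k−1)ρ) = 5·0.37 / (1 + 4·0.37) = 1.850 / 2.480 = 0.746.

0.746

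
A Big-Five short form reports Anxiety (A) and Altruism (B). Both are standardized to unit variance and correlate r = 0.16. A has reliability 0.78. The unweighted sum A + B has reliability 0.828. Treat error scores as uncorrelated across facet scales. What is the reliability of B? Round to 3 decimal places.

Var(A+B) = 2 + 2·0.16 = 2.320.
True-score variance = ρ_A + ρ_B + 2·0.16, so 0.828 = (0.78 + ρ_B + 0.32) / 2.320.
ρ_B = 0.828·2.320 − 0.78 − 0.32 = 0.821.

0.821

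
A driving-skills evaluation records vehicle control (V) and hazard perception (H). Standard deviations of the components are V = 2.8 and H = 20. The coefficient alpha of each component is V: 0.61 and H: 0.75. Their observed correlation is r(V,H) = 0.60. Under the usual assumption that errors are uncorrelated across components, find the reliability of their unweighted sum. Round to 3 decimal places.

0.783

Var(V+H) = 2.8² + 20² + 2·[2.8·20·0.60] = 407.84 + 67.2 = 475.04.
Because errors are independent across components, Cov(Tᵢ,Tⱼ) = Cov(Xᵢ,Xⱼ); the off-diagonal part of the true-score variance is the same as above.
True-score variance = [2.8²·0.61 + 20²·0.75] + 67.2 = 304.782 + 67.2 = 371.982.
Reliability = 371.982 / 475.04 = 0.783.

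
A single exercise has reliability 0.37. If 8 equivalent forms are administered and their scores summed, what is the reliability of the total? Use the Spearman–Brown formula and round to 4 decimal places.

0.8245

ρ_k = kρ / (1 + (k−1)ρ) = 8·0.37 / (1 + 7·0.37) = 2.960 / 3.590 = 0.8245.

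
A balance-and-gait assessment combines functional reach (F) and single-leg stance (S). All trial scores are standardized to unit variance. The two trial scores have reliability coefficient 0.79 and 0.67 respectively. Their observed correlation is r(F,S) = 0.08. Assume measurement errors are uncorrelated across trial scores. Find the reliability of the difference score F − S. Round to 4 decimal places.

Var(F−S) = 1 + 1 − 2·0.08 = 2 − 0.16 = 1.84.
Because errors are independent across components, Cov(Tᵢ,Tⱼ) = Cov(Xᵢ,Xⱼ); the off-diagonal part of the true-score variance is the same as above.
True-score variance = [0.79 + 0.67] − 0.16 = 1.46 − 0.16 = 1.3.
Reliability = 1.3 / 1.84 = 0.7065.

0.7065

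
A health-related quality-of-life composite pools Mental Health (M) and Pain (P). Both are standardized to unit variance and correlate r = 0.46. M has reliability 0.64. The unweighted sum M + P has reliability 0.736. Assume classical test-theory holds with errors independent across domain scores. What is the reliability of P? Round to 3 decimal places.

Var(M+P) = 2 + 2·0.46 = 2.920.
True-score variance = ρ_M + ρ_P + 2·0.46, so 0.736 = (0.64 + ρ_P + 0.92) / 2.920.
ρ_P = 0.736·2.920 − 0.64 − 0.92 = 0.589.

0.589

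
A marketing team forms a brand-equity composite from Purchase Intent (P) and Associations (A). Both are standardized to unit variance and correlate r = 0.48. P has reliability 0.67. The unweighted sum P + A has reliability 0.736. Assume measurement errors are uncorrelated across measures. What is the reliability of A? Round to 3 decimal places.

0.549

Var(P+A) = 2 + 2·0.48 = 2.960.
True-score variance = ρ_P + ρ_A + 2·0.48, so 0.736 = (0.67 + ρ_A + 0.96) / 2.960.
ρ_A = 0.736·2.960 − 0.67 − 0.96 = 0.549.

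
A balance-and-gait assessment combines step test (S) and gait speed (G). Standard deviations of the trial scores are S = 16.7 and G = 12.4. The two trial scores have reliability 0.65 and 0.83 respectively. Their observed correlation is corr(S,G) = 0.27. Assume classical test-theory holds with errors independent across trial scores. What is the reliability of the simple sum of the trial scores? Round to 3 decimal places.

0.773

Var(S+G) = 16.7² + 12.4² + 2·[16.7·12.4·0.27] = 432.65 + 111.823 = 544.473.
With uncorrelated errors the cross-covariances are all true-score covariance, so they carry over unchanged; only the diagonal terms shrink to ρᵢσᵢ².
True-score variance = [16.7²·0.65 + 12.4²·0.83] + 111.823 = 308.899 + 111.823 = 420.723.
Reliability = 420.723 / 544.473 = 0.773.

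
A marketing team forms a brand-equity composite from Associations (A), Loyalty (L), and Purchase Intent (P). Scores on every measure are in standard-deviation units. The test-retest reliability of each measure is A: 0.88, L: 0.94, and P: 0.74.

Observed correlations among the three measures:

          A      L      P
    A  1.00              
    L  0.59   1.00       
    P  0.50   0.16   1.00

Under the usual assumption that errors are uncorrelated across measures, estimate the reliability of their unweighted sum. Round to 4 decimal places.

0.9200

Var(A+L+P) = 3 + 2·[0.59 + 0.50 + 0.16] = 3 + 2.5 = 5.5.
Because errors are independent across components, Cov(Tᵢ,Tⱼ) = Cov(Xᵢ,Xⱼ); the off-diagonal part of the true-score variance is the same as above.
True-score variance = [0.88 + 0.94 + 0.74] + 2.5 = 2.56 + 2.5 = 5.06.
Reliability = 5.06 / 5.5 = 0.9200.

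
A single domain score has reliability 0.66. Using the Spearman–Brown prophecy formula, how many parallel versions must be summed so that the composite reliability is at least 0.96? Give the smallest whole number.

k ≥ ρ*(1−ρ₁)/(ρ₁(1−ρ*)) = 0.96·0.34 / (0.66·0.04) = 12.364.
Smallest integer k = 13.

13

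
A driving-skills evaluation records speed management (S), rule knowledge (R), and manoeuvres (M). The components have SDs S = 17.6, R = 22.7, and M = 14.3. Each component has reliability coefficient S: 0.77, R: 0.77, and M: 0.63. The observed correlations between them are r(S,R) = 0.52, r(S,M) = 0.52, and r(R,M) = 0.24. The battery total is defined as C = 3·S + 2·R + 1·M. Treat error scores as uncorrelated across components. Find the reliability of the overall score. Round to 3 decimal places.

0.862

Var(C) = 3²·17.6² + 2²·22.7² + 14.3² + 2·[6·17.6·22.7·0.52 + 3·17.6·14.3·0.52 + 2·22.7·14.3·0.24] = 5053.49 + 3589.87 = 8643.36.
Because errors are independent across components, Cov(Tᵢ,Tⱼ) = Cov(Xᵢ,Xⱼ); the off-diagonal part of the true-score variance is the same as above.
True-score variance = [3²·17.6²·0.77 + 2²·22.7²·0.77 + 14.3²·0.63] + 3589.87 = 3862.56 + 3589.87 = 7452.43.
Reliability = 7452.43 / 8643.36 = 0.862.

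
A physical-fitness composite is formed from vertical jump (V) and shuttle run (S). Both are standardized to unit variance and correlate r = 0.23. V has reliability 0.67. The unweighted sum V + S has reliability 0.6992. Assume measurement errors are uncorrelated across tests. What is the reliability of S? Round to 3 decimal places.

0.590

Var(V+S) = 2 + 2·0.23 = 2.460.
True-score variance = ρ_V + ρ_S + 2·0.23, so 0.6992 = (0.67 + ρ_S + 0.46) / 2.460.
ρ_S = 0.6992·2.460 − 0.67 − 0.46 = 0.590.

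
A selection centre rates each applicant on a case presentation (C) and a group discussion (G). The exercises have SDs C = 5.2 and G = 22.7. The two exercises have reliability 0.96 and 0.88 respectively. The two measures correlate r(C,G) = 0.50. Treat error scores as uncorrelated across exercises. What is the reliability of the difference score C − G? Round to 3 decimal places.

0.852

Var(C−G) = 5.2² + 22.7² − 2·5.2·22.7·0.50 = 542.33 − 118.04 = 424.29.
Because errors are independent across components, Cov(Tᵢ,Tⱼ) = Cov(Xᵢ,Xⱼ); the off-diagonal part of the true-score variance is the same as above.
True-score variance = [5.2²·0.96 + 22.7²·0.88] − 118.04 = 479.414 − 118.04 = 361.374.
Reliability = 361.374 / 424.29 = 0.852.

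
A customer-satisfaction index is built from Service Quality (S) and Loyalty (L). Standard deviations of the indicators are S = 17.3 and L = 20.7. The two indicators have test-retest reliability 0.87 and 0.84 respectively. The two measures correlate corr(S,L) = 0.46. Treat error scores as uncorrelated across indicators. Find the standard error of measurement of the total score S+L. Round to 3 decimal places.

Var(total) = 727.78 + 329.461 = 1057.24.
True-score variance = 620.314 + 329.461 = 949.775, so reliability = 0.8984.
Error variance = 1057.24 − 949.775 = 107.466; SEM = √107.466 = 10.367.

10.367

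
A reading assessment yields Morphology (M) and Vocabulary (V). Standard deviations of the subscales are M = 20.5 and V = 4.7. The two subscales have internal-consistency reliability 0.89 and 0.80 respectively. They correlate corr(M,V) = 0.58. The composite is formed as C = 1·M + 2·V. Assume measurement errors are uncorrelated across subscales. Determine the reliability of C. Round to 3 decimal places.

Var(C) = 20.5² + 2²·4.7² + 2·[2·20.5·4.7·0.58] = 508.61 + 223.532 = 732.142.
Because errors are independent across components, Cov(Tᵢ,Tⱼ) = Cov(Xᵢ,Xⱼ); the off-diagonal part of the true-score variance is the same as above.
True-score variance = [20.5²·0.89 + 2²·4.7²·0.80] + 223.532 = 444.711 + 223.532 = 668.243.
Reliability = 668.243 / 732.142 = 0.913.

0.913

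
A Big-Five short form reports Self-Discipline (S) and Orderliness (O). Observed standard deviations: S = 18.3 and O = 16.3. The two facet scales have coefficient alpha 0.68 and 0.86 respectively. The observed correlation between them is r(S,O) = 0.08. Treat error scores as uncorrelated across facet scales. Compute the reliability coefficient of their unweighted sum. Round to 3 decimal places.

0.777

Var(S+O) = 18.3² + 16.3² + 2·[18.3·16.3·0.08] = 600.58 + 47.7264 = 648.306.
With uncorrelated errors the cross-covariances are all true-score covariance, so they carry over unchanged; only the diagonal terms shrink to ρᵢσᵢ².
True-score variance = [18.3²·0.68 + 16.3²·0.86] + 47.7264 = 456.219 + 47.7264 = 503.945.
Reliability = 503.945 / 648.306 = 0.777.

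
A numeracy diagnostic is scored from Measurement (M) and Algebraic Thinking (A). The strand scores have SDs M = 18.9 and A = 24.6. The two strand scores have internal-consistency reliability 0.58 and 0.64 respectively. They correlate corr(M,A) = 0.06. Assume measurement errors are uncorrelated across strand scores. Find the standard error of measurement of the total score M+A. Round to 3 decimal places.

19.180

Var(total) = 962.37 + 55.7928 = 1018.16.
True-score variance = 594.484 + 55.7928 = 650.277, so reliability = 0.6387.
Error variance = 1018.16 − 650.277 = 367.886; SEM = √367.886 = 19.180.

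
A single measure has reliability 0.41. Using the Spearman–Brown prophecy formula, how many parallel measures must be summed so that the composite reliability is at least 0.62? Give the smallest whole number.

k ≥ ρ*(1−ρ₁)/(ρ₁(1−ρ*)) = 0.62·0.59 / (0.41·0.38) = 2.348.
Smallest integer k = 3.

3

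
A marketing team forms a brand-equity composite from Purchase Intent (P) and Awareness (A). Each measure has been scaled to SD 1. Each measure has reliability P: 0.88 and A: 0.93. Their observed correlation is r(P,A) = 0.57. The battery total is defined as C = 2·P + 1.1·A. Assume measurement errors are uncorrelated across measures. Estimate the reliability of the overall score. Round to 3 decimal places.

Var(C) = 2² + 1.1² + 2·[2.2·0.57] = 5.21 + 2.508 = 7.718.
Under uncorrelated errors the observed covariances equal the true-score covariances, so only the own-variance terms attenuate.
True-score variance = [2²·0.88 + 1.1²·0.93] + 2.508 = 4.6453 + 2.508 = 7.1533.
Reliability = 7.1533 / 7.718 = 0.927.

0.927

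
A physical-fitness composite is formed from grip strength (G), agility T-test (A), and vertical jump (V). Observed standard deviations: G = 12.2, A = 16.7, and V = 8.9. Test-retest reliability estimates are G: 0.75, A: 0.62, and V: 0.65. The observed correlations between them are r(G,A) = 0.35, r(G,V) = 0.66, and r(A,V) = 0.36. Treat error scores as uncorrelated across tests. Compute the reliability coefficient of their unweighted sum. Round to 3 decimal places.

0.810

Var(G+A+V) = 12.2² + 16.7² + 8.9² + 2·[12.2·16.7·0.35 + 12.2·8.9·0.66 + 16.7·8.9·0.36] = 506.94 + 392.957 = 899.897.
Because errors are independent across components, Cov(Tᵢ,Tⱼ) = Cov(Xᵢ,Xⱼ); the off-diagonal part of the true-score variance is the same as above.
True-score variance = [12.2²·0.75 + 16.7²·0.62 + 8.9²·0.65] + 392.957 = 336.028 + 392.957 = 728.986.
Reliability = 728.986 / 899.897 = 0.810.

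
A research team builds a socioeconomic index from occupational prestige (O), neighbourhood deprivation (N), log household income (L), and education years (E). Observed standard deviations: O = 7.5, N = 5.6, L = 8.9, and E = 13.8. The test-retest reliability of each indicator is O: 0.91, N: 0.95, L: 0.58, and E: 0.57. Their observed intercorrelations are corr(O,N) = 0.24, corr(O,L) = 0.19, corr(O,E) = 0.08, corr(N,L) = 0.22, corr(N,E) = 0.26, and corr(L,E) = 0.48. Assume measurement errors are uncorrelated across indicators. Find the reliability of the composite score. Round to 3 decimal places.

0.797

Var(O+N+L+E) = 7.5² + 5.6² + 8.9² + 13.8² + 2·[7.5·5.6·0.24 + 7.5·8.9·0.19 + 7.5·13.8·0.08 + 5.6·8.9·0.22 + 5.6·13.8·0.26 + 8.9·13.8·0.48] = 357.26 + 242.107 = 599.367.
Because errors are independent across components, Cov(Tᵢ,Tⱼ) = Cov(Xᵢ,Xⱼ); the off-diagonal part of the true-score variance is the same as above.
True-score variance = [7.5²·0.91 + 5.6²·0.95 + 8.9²·0.58 + 13.8²·0.57] + 242.107 = 235.472 + 242.107 = 477.579.
Reliability = 477.579 / 599.367 = 0.797.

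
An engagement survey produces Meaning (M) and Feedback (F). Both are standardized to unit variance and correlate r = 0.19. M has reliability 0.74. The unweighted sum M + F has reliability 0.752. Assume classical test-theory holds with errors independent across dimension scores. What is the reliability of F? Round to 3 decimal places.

Var(M+F) = 2 + 2·0.19 = 2.380.
True-score variance = ρ_M + ρ_F + 2·0.19, so 0.752 = (0.74 + ρ_F + 0.38) / 2.380.
ρ_F = 0.752·2.380 − 0.74 − 0.38 = 0.670.

0.670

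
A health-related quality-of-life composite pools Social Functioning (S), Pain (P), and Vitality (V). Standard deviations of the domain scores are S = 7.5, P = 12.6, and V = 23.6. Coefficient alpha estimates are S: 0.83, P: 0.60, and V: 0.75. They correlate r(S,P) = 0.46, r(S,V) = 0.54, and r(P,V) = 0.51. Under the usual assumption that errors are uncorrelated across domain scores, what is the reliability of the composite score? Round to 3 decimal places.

0.843

Var(S+P+V) = 7.5² + 12.6² + 23.6² + 2·[7.5·12.6·0.46 + 7.5·23.6·0.54 + 12.6·23.6·0.51] = 771.97 + 581.407 = 1353.38.
Under uncorrelated errors the observed covariances equal the true-score covariances, so only the own-variance terms attenuate.
True-score variance = [7.5²·0.83 + 12.6²·0.60 + 23.6²·0.75] + 581.407 = 559.663 + 581.407 = 1141.07.
Reliability = 1141.07 / 1353.38 = 0.843.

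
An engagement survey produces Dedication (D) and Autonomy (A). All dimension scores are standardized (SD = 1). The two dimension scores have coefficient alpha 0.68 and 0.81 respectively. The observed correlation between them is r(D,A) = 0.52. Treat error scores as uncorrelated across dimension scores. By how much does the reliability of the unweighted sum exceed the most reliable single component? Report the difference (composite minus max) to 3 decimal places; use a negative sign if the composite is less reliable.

Var(sum) = 2 + 1.04 = 3.04; true-score variance = 1.49 + 1.04 = 2.53; composite reliability = 0.8322.
Max component reliability = 0.8100.
Difference = 0.8322 − 0.8100 = 0.022.

0.022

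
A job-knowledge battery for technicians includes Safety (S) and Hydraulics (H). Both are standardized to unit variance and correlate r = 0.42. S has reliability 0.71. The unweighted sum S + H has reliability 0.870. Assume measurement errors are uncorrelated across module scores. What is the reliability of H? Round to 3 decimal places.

Var(S+H) = 2 + 2·0.42 = 2.840.
True-score variance = ρ_S + ρ_H + 2·0.42, so 0.870 = (0.71 + ρ_H + 0.84) / 2.840.
ρ_H = 0.870·2.840 − 0.71 − 0.84 = 0.921.

0.921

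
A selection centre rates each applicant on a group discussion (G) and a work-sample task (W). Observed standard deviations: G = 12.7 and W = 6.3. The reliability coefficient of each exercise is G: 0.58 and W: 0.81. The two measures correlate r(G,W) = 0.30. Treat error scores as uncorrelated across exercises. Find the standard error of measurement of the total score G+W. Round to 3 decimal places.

Var(total) = 200.98 + 48.006 = 248.986.
True-score variance = 125.697 + 48.006 = 173.703, so reliability = 0.6976.
Error variance = 248.986 − 173.703 = 75.2829; SEM = √75.2829 = 8.677.

8.677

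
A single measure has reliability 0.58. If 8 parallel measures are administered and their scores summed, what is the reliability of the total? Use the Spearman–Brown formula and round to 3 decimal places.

0.917

ρ_k = kρ / (1 + (k−1)ρ) = 8·0.58 / (1 + 7·0.58) = 4.640 / 5.060 = 0.917.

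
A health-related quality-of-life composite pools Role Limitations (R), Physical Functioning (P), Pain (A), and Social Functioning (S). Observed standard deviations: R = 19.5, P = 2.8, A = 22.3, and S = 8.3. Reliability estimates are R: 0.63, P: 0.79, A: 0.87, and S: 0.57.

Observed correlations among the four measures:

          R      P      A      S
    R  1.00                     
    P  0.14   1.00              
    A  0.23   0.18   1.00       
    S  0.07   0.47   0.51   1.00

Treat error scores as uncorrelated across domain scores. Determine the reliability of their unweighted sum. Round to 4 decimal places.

Var(R+P+A+S) = 19.5² + 2.8² + 22.3² + 8.3² + 2·[19.5·2.8·0.14 + 19.5·22.3·0.23 + 19.5·8.3·0.07 + 2.8·22.3·0.18 + 2.8·8.3·0.47 + 22.3·8.3·0.51] = 954.27 + 471.094 = 1425.36.
With uncorrelated errors the cross-covariances are all true-score covariance, so they carry over unchanged; only the diagonal terms shrink to ρᵢσᵢ².
True-score variance = [19.5²·0.63 + 2.8²·0.79 + 22.3²·0.87 + 8.3²·0.57] + 471.094 = 717.661 + 471.094 = 1188.75.
Reliability = 1188.75 / 1425.36 = 0.8340.

0.8340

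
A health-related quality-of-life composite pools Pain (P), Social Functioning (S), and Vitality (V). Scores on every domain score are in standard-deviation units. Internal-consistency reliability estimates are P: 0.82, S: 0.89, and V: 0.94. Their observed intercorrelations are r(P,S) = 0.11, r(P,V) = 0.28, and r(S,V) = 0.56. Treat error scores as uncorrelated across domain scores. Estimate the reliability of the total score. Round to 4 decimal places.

Var(P+S+V) = 3 + 2·[0.11 + 0.28 + 0.56] = 3 + 1.9 = 4.9.
Because errors are independent across components, Cov(Tᵢ,Tⱼ) = Cov(Xᵢ,Xⱼ); the off-diagonal part of the true-score variance is the same as above.
True-score variance = [0.82 + 0.89 + 0.94] + 1.9 = 2.65 + 1.9 = 4.55.
Reliability = 4.55 / 4.9 = 0.9286.

0.9286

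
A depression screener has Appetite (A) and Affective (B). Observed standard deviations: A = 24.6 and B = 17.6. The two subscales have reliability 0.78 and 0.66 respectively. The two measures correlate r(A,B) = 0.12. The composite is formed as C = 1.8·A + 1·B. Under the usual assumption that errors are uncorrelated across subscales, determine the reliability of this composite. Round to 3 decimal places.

0.782

Var(C) = 1.8²·24.6² + 17.6² + 2·[1.8·24.6·17.6·0.12] = 2270.48 + 187.039 = 2457.52.
With uncorrelated errors the cross-covariances are all true-score covariance, so they carry over unchanged; only the diagonal terms shrink to ρᵢσᵢ².
True-score variance = [1.8²·24.6²·0.78 + 17.6²·0.66] + 187.039 = 1733.8 + 187.039 = 1920.84.
Reliability = 1920.84 / 2457.52 = 0.782.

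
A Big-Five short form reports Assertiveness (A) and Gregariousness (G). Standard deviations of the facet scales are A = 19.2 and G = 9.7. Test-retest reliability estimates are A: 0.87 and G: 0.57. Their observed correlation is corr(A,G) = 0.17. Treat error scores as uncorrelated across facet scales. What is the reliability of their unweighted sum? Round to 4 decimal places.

Var(A+G) = 19.2² + 9.7² + 2·[19.2·9.7·0.17] = 462.73 + 63.3216 = 526.052.
Under uncorrelated errors the observed covariances equal the true-score covariances, so only the own-variance terms attenuate.
True-score variance = [19.2²·0.87 + 9.7²·0.57] + 63.3216 = 374.348 + 63.3216 = 437.67.
Reliability = 437.67 / 526.052 = 0.8320.

0.8320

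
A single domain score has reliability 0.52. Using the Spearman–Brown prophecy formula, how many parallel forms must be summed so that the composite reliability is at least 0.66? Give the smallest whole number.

k ≥ ρ*(1−ρ₁)/(ρ₁(1−ρ*)) = 0.66·0.48 / (0.52·0.34) = 1.792.
Smallest integer k = 2.

2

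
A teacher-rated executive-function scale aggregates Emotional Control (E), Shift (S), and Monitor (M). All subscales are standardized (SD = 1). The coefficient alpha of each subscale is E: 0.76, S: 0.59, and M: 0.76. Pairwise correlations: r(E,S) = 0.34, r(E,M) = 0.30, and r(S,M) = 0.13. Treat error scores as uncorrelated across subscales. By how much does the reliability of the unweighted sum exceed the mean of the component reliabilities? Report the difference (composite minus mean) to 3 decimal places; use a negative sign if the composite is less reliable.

Var(sum) = 3 + 1.54 = 4.54; true-score variance = 2.11 + 1.54 = 3.65; composite reliability = 0.8040.
Mean component reliability = 0.7033.
Difference = 0.8040 − 0.7033 = 0.101.

0.101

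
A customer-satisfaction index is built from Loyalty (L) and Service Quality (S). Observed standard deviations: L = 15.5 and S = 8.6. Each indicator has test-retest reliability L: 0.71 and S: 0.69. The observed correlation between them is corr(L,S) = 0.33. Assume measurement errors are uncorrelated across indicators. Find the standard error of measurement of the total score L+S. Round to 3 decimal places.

Var(total) = 314.21 + 87.978 = 402.188.
True-score variance = 221.61 + 87.978 = 309.588, so reliability = 0.7698.
Error variance = 402.188 − 309.588 = 92.6001; SEM = √92.6001 = 9.623.

9.623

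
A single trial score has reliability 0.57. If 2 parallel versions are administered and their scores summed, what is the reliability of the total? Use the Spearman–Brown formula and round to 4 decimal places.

ρ_k = kρ / (1 + (k−1)ρ) = 2·0.57 / (1 + 1·0.57) = 1.140 / 1.570 = 0.7261.

0.7261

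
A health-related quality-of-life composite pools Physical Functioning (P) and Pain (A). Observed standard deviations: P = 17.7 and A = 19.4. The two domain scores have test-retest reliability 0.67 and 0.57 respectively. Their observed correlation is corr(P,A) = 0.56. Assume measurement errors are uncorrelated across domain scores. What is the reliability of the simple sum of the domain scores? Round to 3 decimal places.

0.753

Var(P+A) = 17.7² + 19.4² + 2·[17.7·19.4·0.56] = 689.65 + 384.586 = 1074.24.
Under uncorrelated errors the observed covariances equal the true-score covariances, so only the own-variance terms attenuate.
True-score variance = [17.7²·0.67 + 19.4²·0.57] + 384.586 = 424.429 + 384.586 = 809.015.
Reliability = 809.015 / 1074.24 = 0.753.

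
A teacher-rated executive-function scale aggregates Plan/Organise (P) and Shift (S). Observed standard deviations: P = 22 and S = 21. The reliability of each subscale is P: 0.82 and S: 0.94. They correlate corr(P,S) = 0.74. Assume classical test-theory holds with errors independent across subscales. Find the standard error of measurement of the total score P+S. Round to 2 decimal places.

10.66

Var(total) = 925 + 683.76 = 1608.76.
True-score variance = 811.42 + 683.76 = 1495.18, so reliability = 0.9294.
Error variance = 1608.76 − 1495.18 = 113.58; SEM = √113.58 = 10.66.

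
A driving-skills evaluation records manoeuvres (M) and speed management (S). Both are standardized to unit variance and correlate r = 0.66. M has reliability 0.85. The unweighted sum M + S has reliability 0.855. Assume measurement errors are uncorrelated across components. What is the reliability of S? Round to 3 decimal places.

0.669

Var(M+S) = 2 + 2·0.66 = 3.320.
True-score variance = ρ_M + ρ_S + 2·0.66, so 0.855 = (0.85 + ρ_S + 1.32) / 3.320.
ρ_S = 0.855·3.320 − 0.85 − 1.32 = 0.669.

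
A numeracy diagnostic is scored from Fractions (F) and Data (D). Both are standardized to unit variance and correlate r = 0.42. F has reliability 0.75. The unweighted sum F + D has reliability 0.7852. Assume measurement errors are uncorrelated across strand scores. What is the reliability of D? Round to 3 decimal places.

Var(F+D) = 2 + 2·0.42 = 2.840.
True-score variance = ρ_F + ρ_D + 2·0.42, so 0.7852 = (0.75 + ρ_D + 0.84) / 2.840.
ρ_D = 0.7852·2.840 − 0.75 − 0.84 = 0.640.

0.640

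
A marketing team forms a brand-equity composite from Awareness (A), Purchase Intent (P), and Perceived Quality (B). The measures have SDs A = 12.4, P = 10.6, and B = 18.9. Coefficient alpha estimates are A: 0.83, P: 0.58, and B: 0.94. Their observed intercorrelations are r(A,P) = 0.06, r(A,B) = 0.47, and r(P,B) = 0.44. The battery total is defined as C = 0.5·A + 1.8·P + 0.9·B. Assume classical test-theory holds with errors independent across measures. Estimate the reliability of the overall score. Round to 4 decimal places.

0.8379

Var(C) = 0.5²·12.4² + 1.8²·10.6² + 0.9²·18.9² + 2·[0.9·12.4·10.6·0.06 + 0.45·12.4·18.9·0.47 + 1.62·10.6·18.9·0.44] = 691.827 + 398.935 = 1090.76.
Because errors are independent across components, Cov(Tᵢ,Tⱼ) = Cov(Xᵢ,Xⱼ); the off-diagonal part of the true-score variance is the same as above.
True-score variance = [0.5²·12.4²·0.83 + 1.8²·10.6²·0.58 + 0.9²·18.9²·0.94] + 398.935 = 515.032 + 398.935 = 913.966.
Reliability = 913.966 / 1090.76 = 0.8379.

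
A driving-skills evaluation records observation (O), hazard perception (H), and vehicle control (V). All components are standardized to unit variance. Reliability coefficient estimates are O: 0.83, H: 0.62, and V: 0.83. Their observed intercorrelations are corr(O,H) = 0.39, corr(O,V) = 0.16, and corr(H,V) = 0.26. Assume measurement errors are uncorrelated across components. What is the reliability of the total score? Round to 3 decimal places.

Var(O+H+V) = 3 + 2·[0.39 + 0.16 + 0.26] = 3 + 1.62 = 4.62.
With uncorrelated errors the cross-covariances are all true-score covariance, so they carry over unchanged; only the diagonal terms shrink to ρᵢσᵢ².
True-score variance = [0.83 + 0.62 + 0.83] + 1.62 = 2.28 + 1.62 = 3.9.
Reliability = 3.9 / 4.62 = 0.844.

0.844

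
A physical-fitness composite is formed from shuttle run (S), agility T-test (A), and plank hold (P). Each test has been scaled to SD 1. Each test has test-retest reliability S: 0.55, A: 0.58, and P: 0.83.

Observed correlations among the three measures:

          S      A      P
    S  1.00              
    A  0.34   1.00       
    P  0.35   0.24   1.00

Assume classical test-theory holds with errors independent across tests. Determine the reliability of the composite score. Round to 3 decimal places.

Var(S+A+P) = 3 + 2·[0.34 + 0.35 + 0.24] = 3 + 1.86 = 4.86.
Under uncorrelated errors the observed covariances equal the true-score covariances, so only the own-variance terms attenuate.
True-score variance = [0.55 + 0.58 + 0.83] + 1.86 = 1.96 + 1.86 = 3.82.
Reliability = 3.82 / 4.86 = 0.786.

0.786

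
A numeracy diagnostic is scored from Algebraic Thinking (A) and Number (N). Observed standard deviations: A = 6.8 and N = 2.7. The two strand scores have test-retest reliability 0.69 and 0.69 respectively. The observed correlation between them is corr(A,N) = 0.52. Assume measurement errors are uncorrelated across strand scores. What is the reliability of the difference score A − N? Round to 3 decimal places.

0.518

Var(A−N) = 6.8² + 2.7² − 2·6.8·2.7·0.52 = 53.53 − 19.0944 = 34.4356.
Because errors are independent across components, Cov(Tᵢ,Tⱼ) = Cov(Xᵢ,Xⱼ); the off-diagonal part of the true-score variance is the same as above.
True-score variance = [6.8²·0.69 + 2.7²·0.69] − 19.0944 = 36.9357 − 19.0944 = 17.8413.
Reliability = 17.8413 / 34.4356 = 0.518.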